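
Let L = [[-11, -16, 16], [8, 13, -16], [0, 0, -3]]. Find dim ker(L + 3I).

2

L + 3I = [[-8, -16, 16], [8, 16, -16], [0, 0, 0]].
This matrix has rank 1, so its null space has dimension 3 − 1 = 2.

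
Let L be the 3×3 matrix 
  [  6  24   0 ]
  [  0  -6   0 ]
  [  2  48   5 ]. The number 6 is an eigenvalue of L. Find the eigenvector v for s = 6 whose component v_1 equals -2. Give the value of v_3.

L − 6I = [[0, 24, 0], [0, -12, 0], [2, 48, -1]].
Solving (L − 6I)v = 0 gives the eigenspace spanned by (-2, 0, -4).
With v_1 = -2, v = (-2, 0, -4), so v_3 = -4.

-4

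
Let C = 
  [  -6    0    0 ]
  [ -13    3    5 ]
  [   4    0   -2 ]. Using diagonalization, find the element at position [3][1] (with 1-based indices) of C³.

Characteristic polynomial: μ^3 + 5μ^2 - 12μ - 36 = (μ - 3)(μ + 2)(μ + 6), so the eigenvalues are -6, -2, 3.
μ=-6: eigenvector (1, 2, -1).
μ=3: eigenvector (0, 1, 0).
μ=-2: eigenvector (0, -1, 1).
P = [[1, 0, 0], [2, 1, -1], [-1, 0, 1]], D = diag(-6, 3, -2), P⁻¹ = [[1, 0, 0], [-1, 1, 1], [1, 0, 1]].
C³ = P·diag(-216, 27, -8)·P⁻¹ = [[-216, 0, 0], [-451, 27, 35], [208, 0, -8]].
The requested entry is 208.

208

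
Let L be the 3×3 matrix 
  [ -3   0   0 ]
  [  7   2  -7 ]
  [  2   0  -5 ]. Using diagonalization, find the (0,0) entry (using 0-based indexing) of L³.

Characteristic polynomial: λ^3 + 6λ^2 - λ - 30 = (λ - 2)(λ + 3)(λ + 5), so the eigenvalues are -5, -3, 2.
λ=-3: eigenvector (1, 0, 1).
λ=2: eigenvector (0, 1, 0).
λ=-5: eigenvector (0, 1, 1).
P = [[1, 0, 0], [0, 1, 1], [1, 0, 1]], D = diag(-3, 2, -5), P⁻¹ = [[1, 0, 0], [1, 1, -1], [-1, 0, 1]].
L³ = P·diag(-27, 8, -125)·P⁻¹ = [[-27, 0, 0], [133, 8, -133], [98, 0, -125]].
The requested entry is -27.

-27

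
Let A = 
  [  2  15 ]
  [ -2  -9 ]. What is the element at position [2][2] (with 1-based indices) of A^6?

20931

Characteristic polynomial: μ^2 + 7μ + 12 = (μ + 3)(μ + 4), so the eigenvalues are -4, -3.
μ=-4: eigenvector (-5, 2).
μ=-3: eigenvector (-3, 1).
P = [[-5, -3], [2, 1]], D = diag(-4, -3), P⁻¹ = [[1, 3], [-2, -5]].
A⁶ = P·diag(4096, 729)·P⁻¹ = [[-16106, -50505], [6734, 20931]].
The requested entry is 20931.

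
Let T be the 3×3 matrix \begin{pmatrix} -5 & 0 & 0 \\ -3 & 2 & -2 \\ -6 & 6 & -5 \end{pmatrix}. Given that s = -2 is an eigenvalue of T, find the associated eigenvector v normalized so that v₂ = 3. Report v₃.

T + 2I = [[-3, 0, 0], [-3, 4, -2], [-6, 6, -3]].
Solving (T + 2I)v = 0 gives the eigenspace spanned by (0, 3, 6).
With v₂ = 3, v = (0, 3, 6), so v₃ = 6.

6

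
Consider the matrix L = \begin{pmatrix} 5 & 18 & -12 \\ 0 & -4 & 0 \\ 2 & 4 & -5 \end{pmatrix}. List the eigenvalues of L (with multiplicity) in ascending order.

-4, -1, 1

Characteristic polynomial: p(s) = s^3 + 4s^2 - s - 4 = (s - 1)(s + 1)(s + 4).
Roots (with multiplicity): -4, -1, 1.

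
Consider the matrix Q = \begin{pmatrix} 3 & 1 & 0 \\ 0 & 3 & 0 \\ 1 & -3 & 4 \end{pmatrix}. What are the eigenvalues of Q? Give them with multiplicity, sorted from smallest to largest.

Characteristic polynomial: p(λ) = λ^3 - 10λ^2 + 33λ - 36 = (λ - 4)(λ - 3)^2.
Roots (with multiplicity): 3, 3, 4.

3, 3, 4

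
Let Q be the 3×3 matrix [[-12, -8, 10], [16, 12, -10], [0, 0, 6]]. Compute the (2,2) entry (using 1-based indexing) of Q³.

Characteristic polynomial: μ^3 - 6μ^2 - 16μ + 96 = (μ - 6)(μ - 4)(μ + 4), so the eigenvalues are -4, 4, 6.
μ=-4: eigenvector (1, -1, 0).
μ=4: eigenvector (-1, 2, 0).
μ=6: eigenvector (1, -1, 1).
P = [[1, -1, 1], [-1, 2, -1], [0, 0, 1]], D = diag(-4, 4, 6), P⁻¹ = [[2, 1, -1], [1, 1, 0], [0, 0, 1]].
Q³ = P·diag(-64, 64, 216)·P⁻¹ = [[-192, -128, 280], [256, 192, -280], [0, 0, 216]].
The requested entry is 192.

192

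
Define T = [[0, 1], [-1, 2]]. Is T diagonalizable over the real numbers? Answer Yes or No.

No

Characteristic polynomial: p(μ) = μ^2 - 2μ + 1 = (μ - 1)^2.
μ = 1 has algebraic multiplicity 2; rank(T − 1I) = 1, so geometric multiplicity = 1.
Geometric multiplicity < algebraic multiplicity, so T is not diagonalizable.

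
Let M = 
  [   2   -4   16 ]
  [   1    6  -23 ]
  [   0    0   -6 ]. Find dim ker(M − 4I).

1

M − 4I = [[-2, -4, 16], [1, 2, -23], [0, 0, -10]].
This matrix has rank 2, so its null space has dimension 3 − 2 = 1.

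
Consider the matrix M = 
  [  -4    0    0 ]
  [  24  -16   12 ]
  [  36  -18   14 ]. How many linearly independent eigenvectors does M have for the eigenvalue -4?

M + 4I = [[0, 0, 0], [24, -12, 12], [36, -18, 18]].
This matrix has rank 1, so its null space has dimension 3 − 1 = 2.

2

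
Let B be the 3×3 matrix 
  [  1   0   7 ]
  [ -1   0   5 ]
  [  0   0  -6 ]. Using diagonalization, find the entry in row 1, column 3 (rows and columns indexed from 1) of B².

Characteristic polynomial: λ^3 + 5λ^2 - 6λ = λ(λ - 1)(λ + 6), so the eigenvalues are -6, 0, 1.
λ=-6: eigenvector (-1, -1, 1).
λ=0: eigenvector (0, 1, 0).
λ=1: eigenvector (1, -1, 0).
P = [[-1, 0, 1], [-1, 1, -1], [1, 0, 0]], D = diag(-6, 0, 1), P⁻¹ = [[0, 0, 1], [1, 1, 2], [1, 0, 1]].
B² = P·diag(36, 0, 1)·P⁻¹ = [[1, 0, -35], [-1, 0, -37], [0, 0, 36]].
The requested entry is -35.

-35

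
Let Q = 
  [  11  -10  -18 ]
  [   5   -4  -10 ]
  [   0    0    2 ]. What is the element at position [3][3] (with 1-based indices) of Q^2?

4

Characteristic polynomial: r^3 - 9r^2 + 20r - 12 = (r - 6)(r - 2)(r - 1), so the eigenvalues are 1, 2, 6.
r=1: eigenvector (1, 1, 0).
r=6: eigenvector (-2, -1, 0).
r=2: eigenvector (2, 0, 1).
P = [[1, -2, 2], [1, -1, 0], [0, 0, 1]], D = diag(1, 6, 2), P⁻¹ = [[-1, 2, 2], [-1, 1, 2], [0, 0, 1]].
Q² = P·diag(1, 36, 4)·P⁻¹ = [[71, -70, -134], [35, -34, -70], [0, 0, 4]].
The requested entry is 4.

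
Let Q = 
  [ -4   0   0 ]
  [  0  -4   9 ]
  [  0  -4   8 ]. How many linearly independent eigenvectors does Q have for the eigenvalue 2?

Q − 2I = [[-6, 0, 0], [0, -6, 9], [0, -4, 6]].
This matrix has rank 2, so its null space has dimension 3 − 2 = 1.

1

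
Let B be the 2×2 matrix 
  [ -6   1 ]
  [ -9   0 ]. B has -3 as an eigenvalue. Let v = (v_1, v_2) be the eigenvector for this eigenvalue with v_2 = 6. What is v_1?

B + 3I = [[-3, 1], [-9, 3]].
Solving (B + 3I)v = 0 gives the eigenspace spanned by (2, 6).
With v_2 = 6, v = (2, 6), so v_1 = 2.

2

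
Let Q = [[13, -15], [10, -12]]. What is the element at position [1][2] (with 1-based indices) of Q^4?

Characteristic polynomial: t^2 - t - 6 = (t - 3)(t + 2), so the eigenvalues are -2, 3.
t=3: eigenvector (3, 2).
t=-2: eigenvector (1, 1).
P = [[3, 1], [2, 1]], D = diag(3, -2), P⁻¹ = [[1, -1], [-2, 3]].
Q⁴ = P·diag(81, 16)·P⁻¹ = [[211, -195], [130, -114]].
The requested entry is -195.

-195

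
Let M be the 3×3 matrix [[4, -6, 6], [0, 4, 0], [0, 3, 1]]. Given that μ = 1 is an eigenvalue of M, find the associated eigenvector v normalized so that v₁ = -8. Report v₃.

M − 1I = [[3, -6, 6], [0, 3, 0], [0, 3, 0]].
Solving (M − 1I)v = 0 gives the eigenspace spanned by (-8, 0, 4).
With v₁ = -8, v = (-8, 0, 4), so v₃ = 4.

4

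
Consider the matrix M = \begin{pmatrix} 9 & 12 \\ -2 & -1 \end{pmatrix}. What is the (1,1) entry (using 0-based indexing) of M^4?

Characteristic polynomial: s^2 - 8s + 15 = (s - 5)(s - 3), so the eigenvalues are 3, 5.
s=5: eigenvector (-3, 1).
s=3: eigenvector (-2, 1).
P = [[-3, -2], [1, 1]], D = diag(5, 3), P⁻¹ = [[-1, -2], [1, 3]].
M⁴ = P·diag(625, 81)·P⁻¹ = [[1713, 3264], [-544, -1007]].
The requested entry is -1007.

-1007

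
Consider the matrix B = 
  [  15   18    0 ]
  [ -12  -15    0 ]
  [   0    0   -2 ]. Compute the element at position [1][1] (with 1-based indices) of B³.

135

Characteristic polynomial: λ^3 + 2λ^2 - 9λ - 18 = (λ - 3)(λ + 2)(λ + 3), so the eigenvalues are -3, -2, 3.
λ=3: eigenvector (3, -2, 0).
λ=-3: eigenvector (-1, 1, 0).
λ=-2: eigenvector (0, 0, 1).
P = [[3, -1, 0], [-2, 1, 0], [0, 0, 1]], D = diag(3, -3, -2), P⁻¹ = [[1, 1, 0], [2, 3, 0], [0, 0, 1]].
B³ = P·diag(27, -27, -8)·P⁻¹ = [[135, 162, 0], [-108, -135, 0], [0, 0, -8]].
The requested entry is 135.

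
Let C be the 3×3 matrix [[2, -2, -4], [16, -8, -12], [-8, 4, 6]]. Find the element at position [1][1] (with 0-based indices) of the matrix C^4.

-64

Characteristic polynomial: t^3 - 4t = t(t - 2)(t + 2), so the eigenvalues are -2, 0, 2.
t=-2: eigenvector (0, -2, 1).
t=0: eigenvector (1, 5, -2).
t=2: eigenvector (1, 4, -2).
P = [[0, 1, 1], [-2, 5, 4], [1, -2, -2]], D = diag(-2, 0, 2), P⁻¹ = [[2, 0, 1], [0, 1, 2], [1, -1, -2]].
C⁴ = P·diag(16, 0, 16)·P⁻¹ = [[16, -16, -32], [0, -64, -160], [0, 32, 80]].
The requested entry is -64.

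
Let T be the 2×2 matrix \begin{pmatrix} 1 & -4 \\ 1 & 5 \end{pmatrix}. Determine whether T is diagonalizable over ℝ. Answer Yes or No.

Characteristic polynomial: p(μ) = μ^2 - 6μ + 9 = (μ - 3)^2.
μ = 3 has algebraic multiplicity 2; rank(T − 3I) = 1, so geometric multiplicity = 1.
Geometric multiplicity < algebraic multiplicity, so T is not diagonalizable.

No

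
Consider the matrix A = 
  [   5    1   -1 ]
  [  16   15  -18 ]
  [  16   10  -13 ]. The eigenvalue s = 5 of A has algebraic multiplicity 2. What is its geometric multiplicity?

A − 5I = [[0, 1, -1], [16, 10, -18], [16, 10, -18]].
This matrix has rank 2, so its null space has dimension 3 − 2 = 1.

1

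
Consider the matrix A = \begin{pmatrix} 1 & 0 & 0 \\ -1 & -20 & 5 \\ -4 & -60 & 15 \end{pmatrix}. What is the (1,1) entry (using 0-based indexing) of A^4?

Characteristic polynomial: λ^3 + 4λ^2 - 5λ = λ(λ - 1)(λ + 5), so the eigenvalues are -5, 0, 1.
λ=1: eigenvector (1, -1, -4).
λ=0: eigenvector (0, 1, 4).
λ=-5: eigenvector (0, -1, -3).
P = [[1, 0, 0], [-1, 1, -1], [-4, 4, -3]], D = diag(1, 0, -5), P⁻¹ = [[1, 0, 0], [1, -3, 1], [0, -4, 1]].
A⁴ = P·diag(1, 0, 625)·P⁻¹ = [[1, 0, 0], [-1, 2500, -625], [-4, 7500, -1875]].
The requested entry is 2500.

2500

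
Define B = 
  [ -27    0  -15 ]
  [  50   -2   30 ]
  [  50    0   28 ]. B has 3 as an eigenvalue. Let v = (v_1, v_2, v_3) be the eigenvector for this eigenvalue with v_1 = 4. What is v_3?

-8

B − 3I = [[-30, 0, -15], [50, -5, 30], [50, 0, 25]].
Solving (B − 3I)v = 0 gives the eigenspace spanned by (4, -8, -8).
With v_1 = 4, v = (4, -8, -8), so v_3 = -8.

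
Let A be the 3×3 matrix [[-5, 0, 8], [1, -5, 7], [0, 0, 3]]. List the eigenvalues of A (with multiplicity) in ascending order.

-5, -5, 3

Characteristic polynomial: p(s) = s^3 + 7s^2 - 5s - 75 = (s - 3)(s + 5)^2.
Roots (with multiplicity): -5, -5, 3.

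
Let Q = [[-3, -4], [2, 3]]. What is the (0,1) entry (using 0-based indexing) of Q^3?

-4

Characteristic polynomial: μ^2 - 1 = (μ - 1)(μ + 1), so the eigenvalues are -1, 1.
μ=1: eigenvector (-1, 1).
μ=-1: eigenvector (-2, 1).
P = [[-1, -2], [1, 1]], D = diag(1, -1), P⁻¹ = [[1, 2], [-1, -1]].
Q³ = P·diag(1, -1)·P⁻¹ = [[-3, -4], [2, 3]].
The requested entry is -4.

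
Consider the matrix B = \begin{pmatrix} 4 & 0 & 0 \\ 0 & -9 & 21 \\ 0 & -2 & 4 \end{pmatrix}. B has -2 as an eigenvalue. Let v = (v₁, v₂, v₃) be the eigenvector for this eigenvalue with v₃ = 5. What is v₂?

B + 2I = [[6, 0, 0], [0, -7, 21], [0, -2, 6]].
Solving (B + 2I)v = 0 gives the eigenspace spanned by (0, 15, 5).
With v₃ = 5, v = (0, 15, 5), so v₂ = 15.

15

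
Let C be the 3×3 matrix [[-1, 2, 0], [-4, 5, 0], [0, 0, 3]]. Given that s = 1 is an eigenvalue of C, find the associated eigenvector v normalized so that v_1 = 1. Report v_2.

C − 1I = [[-2, 2, 0], [-4, 4, 0], [0, 0, 2]].
Solving (C − 1I)v = 0 gives the eigenspace spanned by (1, 1, 0).
With v_1 = 1, v = (1, 1, 0), so v_2 = 1.

1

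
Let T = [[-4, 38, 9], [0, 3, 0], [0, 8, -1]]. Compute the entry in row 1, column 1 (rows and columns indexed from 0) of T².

Characteristic polynomial: r^3 + 2r^2 - 11r - 12 = (r - 3)(r + 1)(r + 4), so the eigenvalues are -4, -1, 3.
r=-1: eigenvector (3, 0, 1).
r=3: eigenvector (8, 1, 2).
r=-4: eigenvector (1, 0, 0).
P = [[3, 8, 1], [0, 1, 0], [1, 2, 0]], D = diag(-1, 3, -4), P⁻¹ = [[0, -2, 1], [0, 1, 0], [1, -2, -3]].
T² = P·diag(1, 9, 16)·P⁻¹ = [[16, 34, -45], [0, 9, 0], [0, 16, 1]].
The requested entry is 9.

9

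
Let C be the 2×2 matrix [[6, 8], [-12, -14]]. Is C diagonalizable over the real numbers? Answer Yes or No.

Characteristic polynomial: p(r) = r^2 + 8r + 12 = (r + 2)(r + 6).
All 2 eigenvalues are distinct, so C is diagonalizable.

Yes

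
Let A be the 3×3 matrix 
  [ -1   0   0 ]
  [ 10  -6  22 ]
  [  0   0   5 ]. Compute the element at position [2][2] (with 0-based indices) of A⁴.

Characteristic polynomial: r^3 + 2r^2 - 29r - 30 = (r - 5)(r + 1)(r + 6), so the eigenvalues are -6, -1, 5.
r=5: eigenvector (0, 2, 1).
r=-6: eigenvector (0, 1, 0).
r=-1: eigenvector (1, 2, 0).
P = [[0, 0, 1], [2, 1, 2], [1, 0, 0]], D = diag(5, -6, -1), P⁻¹ = [[0, 0, 1], [-2, 1, -2], [1, 0, 0]].
A⁴ = P·diag(625, 1296, 1)·P⁻¹ = [[1, 0, 0], [-2590, 1296, -1342], [0, 0, 625]].
The requested entry is 625.

625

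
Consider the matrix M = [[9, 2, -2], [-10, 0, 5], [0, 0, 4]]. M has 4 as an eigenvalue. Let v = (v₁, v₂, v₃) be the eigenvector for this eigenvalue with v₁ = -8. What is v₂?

20

M − 4I = [[5, 2, -2], [-10, -4, 5], [0, 0, 0]].
Solving (M − 4I)v = 0 gives the eigenspace spanned by (-8, 20, 0).
With v₁ = -8, v = (-8, 20, 0), so v₂ = 20.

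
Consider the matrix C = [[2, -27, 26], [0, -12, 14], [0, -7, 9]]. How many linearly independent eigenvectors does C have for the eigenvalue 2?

1

C − 2I = [[0, -27, 26], [0, -14, 14], [0, -7, 7]].
This matrix has rank 2, so its null space has dimension 3 − 2 = 1.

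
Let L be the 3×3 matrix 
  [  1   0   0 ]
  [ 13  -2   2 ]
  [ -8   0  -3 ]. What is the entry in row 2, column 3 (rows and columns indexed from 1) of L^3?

38

Characteristic polynomial: t^3 + 4t^2 + t - 6 = (t - 1)(t + 2)(t + 3), so the eigenvalues are -3, -2, 1.
t=1: eigenvector (1, 3, -2).
t=-2: eigenvector (0, 1, 0).
t=-3: eigenvector (0, -2, 1).
P = [[1, 0, 0], [3, 1, -2], [-2, 0, 1]], D = diag(1, -2, -3), P⁻¹ = [[1, 0, 0], [1, 1, 2], [2, 0, 1]].
L³ = P·diag(1, -8, -27)·P⁻¹ = [[1, 0, 0], [103, -8, 38], [-56, 0, -27]].
The requested entry is 38.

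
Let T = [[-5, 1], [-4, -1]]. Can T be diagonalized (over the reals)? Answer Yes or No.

Characteristic polynomial: p(s) = s^2 + 6s + 9 = (s + 3)^2.
s = -3 has algebraic multiplicity 2; rank(T + 3I) = 1, so geometric multiplicity = 1.
Geometric multiplicity < algebraic multiplicity, so T is not diagonalizable.

No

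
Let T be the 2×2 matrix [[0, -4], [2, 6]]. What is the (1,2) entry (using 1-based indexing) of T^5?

-1984

Characteristic polynomial: s^2 - 6s + 8 = (s - 4)(s - 2), so the eigenvalues are 2, 4.
s=2: eigenvector (-2, 1).
s=4: eigenvector (-1, 1).
P = [[-2, -1], [1, 1]], D = diag(2, 4), P⁻¹ = [[-1, -1], [1, 2]].
T⁵ = P·diag(32, 1024)·P⁻¹ = [[-960, -1984], [992, 2016]].
The requested entry is -1984.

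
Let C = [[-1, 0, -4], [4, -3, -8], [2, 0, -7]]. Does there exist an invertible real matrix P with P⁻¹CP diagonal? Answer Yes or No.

Yes

Characteristic polynomial: p(s) = s^3 + 11s^2 + 39s + 45 = (s + 3)^2(s + 5).
s = -3 has algebraic multiplicity 2; rank(C + 3I) = 1, so geometric multiplicity = 2.
Every eigenvalue has geometric = algebraic multiplicity, so C is diagonalizable.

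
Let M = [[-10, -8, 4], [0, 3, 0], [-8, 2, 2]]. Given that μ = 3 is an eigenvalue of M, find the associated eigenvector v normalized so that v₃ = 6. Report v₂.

M − 3I = [[-13, -8, 4], [0, 0, 0], [-8, 2, -1]].
Solving (M − 3I)v = 0 gives the eigenspace spanned by (0, 3, 6).
With v₃ = 6, v = (0, 3, 6), so v₂ = 3.

3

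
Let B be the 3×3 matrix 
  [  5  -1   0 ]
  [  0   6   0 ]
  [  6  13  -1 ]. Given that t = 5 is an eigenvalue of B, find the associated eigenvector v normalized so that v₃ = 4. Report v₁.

4

B − 5I = [[0, -1, 0], [0, 1, 0], [6, 13, -6]].
Solving (B − 5I)v = 0 gives the eigenspace spanned by (4, 0, 4).
With v₃ = 4, v = (4, 0, 4), so v₁ = 4.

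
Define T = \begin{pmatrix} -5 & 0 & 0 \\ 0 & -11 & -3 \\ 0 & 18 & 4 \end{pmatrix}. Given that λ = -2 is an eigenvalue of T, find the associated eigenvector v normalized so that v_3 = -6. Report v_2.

T + 2I = [[-3, 0, 0], [0, -9, -3], [0, 18, 6]].
Solving (T + 2I)v = 0 gives the eigenspace spanned by (0, 2, -6).
With v_3 = -6, v = (0, 2, -6), so v_2 = 2.

2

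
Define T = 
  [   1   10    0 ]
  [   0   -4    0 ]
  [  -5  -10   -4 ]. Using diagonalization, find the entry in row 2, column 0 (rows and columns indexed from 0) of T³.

Characteristic polynomial: s^3 + 7s^2 + 8s - 16 = (s - 1)(s + 4)^2, so the eigenvalues are -4, -4, 1.
s=-4: eigenvector (0, 0, 1).
s=-4: eigenvector (-2, 1, 3).
s=1: eigenvector (1, 0, -1).
P = [[0, -2, 1], [0, 1, 0], [1, 3, -1]], D = diag(-4, -4, 1), P⁻¹ = [[1, -1, 1], [0, 1, 0], [1, 2, 0]].
T³ = P·diag(-64, -64, 1)·P⁻¹ = [[1, 130, 0], [0, -64, 0], [-65, -130, -64]].
The requested entry is -65.

-65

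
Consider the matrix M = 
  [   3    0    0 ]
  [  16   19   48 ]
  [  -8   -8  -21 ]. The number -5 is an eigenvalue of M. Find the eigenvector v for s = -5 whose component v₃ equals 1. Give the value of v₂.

-2

M + 5I = [[8, 0, 0], [16, 24, 48], [-8, -8, -16]].
Solving (M + 5I)v = 0 gives the eigenspace spanned by (0, -2, 1).
With v₃ = 1, v = (0, -2, 1), so v₂ = -2.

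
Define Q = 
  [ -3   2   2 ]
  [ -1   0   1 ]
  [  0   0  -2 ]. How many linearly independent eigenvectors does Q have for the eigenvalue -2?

Q + 2I = [[-1, 2, 2], [-1, 2, 1], [0, 0, 0]].
This matrix has rank 2, so its null space has dimension 3 − 2 = 1.

1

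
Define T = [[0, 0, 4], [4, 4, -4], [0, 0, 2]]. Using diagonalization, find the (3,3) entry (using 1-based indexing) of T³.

Characteristic polynomial: s^3 - 6s^2 + 8s = s(s - 4)(s - 2), so the eigenvalues are 0, 2, 4.
s=4: eigenvector (0, 1, 0).
s=0: eigenvector (1, -1, 0).
s=2: eigenvector (2, -2, 1).
P = [[0, 1, 2], [1, -1, -2], [0, 0, 1]], D = diag(4, 0, 2), P⁻¹ = [[1, 1, 0], [1, 0, -2], [0, 0, 1]].
T³ = P·diag(64, 0, 8)·P⁻¹ = [[0, 0, 16], [64, 64, -16], [0, 0, 8]].
The requested entry is 8.

8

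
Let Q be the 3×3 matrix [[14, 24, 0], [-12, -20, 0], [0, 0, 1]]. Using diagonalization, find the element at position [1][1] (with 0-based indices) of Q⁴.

2176

Characteristic polynomial: t^3 + 5t^2 + 2t - 8 = (t - 1)(t + 2)(t + 4), so the eigenvalues are -4, -2, 1.
t=-2: eigenvector (-3, 2, 0).
t=-4: eigenvector (4, -3, 0).
t=1: eigenvector (0, 0, 1).
P = [[-3, 4, 0], [2, -3, 0], [0, 0, 1]], D = diag(-2, -4, 1), P⁻¹ = [[-3, -4, 0], [-2, -3, 0], [0, 0, 1]].
Q⁴ = P·diag(16, 256, 1)·P⁻¹ = [[-1904, -2880, 0], [1440, 2176, 0], [0, 0, 1]].
The requested entry is 2176.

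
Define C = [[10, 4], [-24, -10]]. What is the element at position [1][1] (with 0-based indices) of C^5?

Characteristic polynomial: t^2 - 4 = (t - 2)(t + 2), so the eigenvalues are -2, 2.
t=2: eigenvector (1, -2).
t=-2: eigenvector (-1, 3).
P = [[1, -1], [-2, 3]], D = diag(2, -2), P⁻¹ = [[3, 1], [2, 1]].
C⁵ = P·diag(32, -32)·P⁻¹ = [[160, 64], [-384, -160]].
The requested entry is -160.

-160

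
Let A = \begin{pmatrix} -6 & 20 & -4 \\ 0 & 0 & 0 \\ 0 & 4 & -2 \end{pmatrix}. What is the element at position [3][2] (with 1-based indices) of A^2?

Characteristic polynomial: λ^3 + 8λ^2 + 12λ = λ(λ + 2)(λ + 6), so the eigenvalues are -6, -2, 0.
λ=-6: eigenvector (1, 0, 0).
λ=0: eigenvector (2, 1, 2).
λ=-2: eigenvector (-1, 0, 1).
P = [[1, 2, -1], [0, 1, 0], [0, 2, 1]], D = diag(-6, 0, -2), P⁻¹ = [[1, -4, 1], [0, 1, 0], [0, -2, 1]].
A² = P·diag(36, 0, 4)·P⁻¹ = [[36, -136, 32], [0, 0, 0], [0, -8, 4]].
The requested entry is -8.

-8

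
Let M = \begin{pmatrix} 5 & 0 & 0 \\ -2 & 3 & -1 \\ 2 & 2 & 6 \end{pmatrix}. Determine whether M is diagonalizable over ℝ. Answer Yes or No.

Yes

Characteristic polynomial: p(r) = r^3 - 14r^2 + 65r - 100 = (r - 5)^2(r - 4).
r = 5 has algebraic multiplicity 2; rank(M − 5I) = 1, so geometric multiplicity = 2.
Every eigenvalue has geometric = algebraic multiplicity, so M is diagonalizable.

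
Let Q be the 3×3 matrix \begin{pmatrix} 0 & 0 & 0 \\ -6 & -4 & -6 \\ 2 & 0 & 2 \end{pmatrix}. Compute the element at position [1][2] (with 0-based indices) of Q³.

Characteristic polynomial: s^3 + 2s^2 - 8s = s(s - 2)(s + 4), so the eigenvalues are -4, 0, 2.
s=2: eigenvector (0, -1, 1).
s=-4: eigenvector (0, 1, 0).
s=0: eigenvector (1, 0, -1).
P = [[0, 0, 1], [-1, 1, 0], [1, 0, -1]], D = diag(2, -4, 0), P⁻¹ = [[1, 0, 1], [1, 1, 1], [1, 0, 0]].
Q³ = P·diag(8, -64, 0)·P⁻¹ = [[0, 0, 0], [-72, -64, -72], [8, 0, 8]].
The requested entry is -72.

-72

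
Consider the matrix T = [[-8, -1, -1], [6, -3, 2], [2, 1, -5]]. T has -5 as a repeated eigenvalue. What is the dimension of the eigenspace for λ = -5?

1

T + 5I = [[-3, -1, -1], [6, 2, 2], [2, 1, 0]].
This matrix has rank 2, so its null space has dimension 3 − 2 = 1.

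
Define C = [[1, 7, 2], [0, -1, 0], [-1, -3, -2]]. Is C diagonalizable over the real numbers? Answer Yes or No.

Characteristic polynomial: p(λ) = λ^3 + 2λ^2 + λ = λ(λ + 1)^2.
λ = -1 has algebraic multiplicity 2; rank(C + 1I) = 2, so geometric multiplicity = 1.
Geometric multiplicity < algebraic multiplicity, so C is not diagonalizable.

No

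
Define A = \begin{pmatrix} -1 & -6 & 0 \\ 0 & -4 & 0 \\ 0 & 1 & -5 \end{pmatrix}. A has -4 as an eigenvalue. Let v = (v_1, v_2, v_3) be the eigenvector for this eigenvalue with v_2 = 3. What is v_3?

A + 4I = [[3, -6, 0], [0, 0, 0], [0, 1, -1]].
Solving (A + 4I)v = 0 gives the eigenspace spanned by (6, 3, 3).
With v_2 = 3, v = (6, 3, 3), so v_3 = 3.

3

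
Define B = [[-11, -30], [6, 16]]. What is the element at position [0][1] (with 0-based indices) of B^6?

Characteristic polynomial: μ^2 - 5μ + 4 = (μ - 4)(μ - 1), so the eigenvalues are 1, 4.
μ=1: eigenvector (5, -2).
μ=4: eigenvector (-2, 1).
P = [[5, -2], [-2, 1]], D = diag(1, 4), P⁻¹ = [[1, 2], [2, 5]].
B⁶ = P·diag(1, 4096)·P⁻¹ = [[-16379, -40950], [8190, 20476]].
The requested entry is -40950.

-40950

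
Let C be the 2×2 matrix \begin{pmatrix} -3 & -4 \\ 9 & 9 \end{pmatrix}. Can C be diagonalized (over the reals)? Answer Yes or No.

Characteristic polynomial: p(t) = t^2 - 6t + 9 = (t - 3)^2.
t = 3 has algebraic multiplicity 2; rank(C − 3I) = 1, so geometric multiplicity = 1.
Geometric multiplicity < algebraic multiplicity, so C is not diagonalizable.

No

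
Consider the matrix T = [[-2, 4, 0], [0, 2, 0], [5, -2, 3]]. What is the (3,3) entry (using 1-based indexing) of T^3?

Characteristic polynomial: r^3 - 3r^2 - 4r + 12 = (r - 3)(r - 2)(r + 2), so the eigenvalues are -2, 2, 3.
r=3: eigenvector (0, 0, 1).
r=2: eigenvector (1, 1, -3).
r=-2: eigenvector (1, 0, -1).
P = [[0, 1, 1], [0, 1, 0], [1, -3, -1]], D = diag(3, 2, -2), P⁻¹ = [[1, 2, 1], [0, 1, 0], [1, -1, 0]].
T³ = P·diag(27, 8, -8)·P⁻¹ = [[-8, 16, 0], [0, 8, 0], [35, 22, 27]].
The requested entry is 27.

27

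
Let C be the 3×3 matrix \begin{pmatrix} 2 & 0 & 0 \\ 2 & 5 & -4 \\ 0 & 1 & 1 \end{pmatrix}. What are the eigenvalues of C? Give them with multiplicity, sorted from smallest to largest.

2, 3, 3

Characteristic polynomial: p(t) = t^3 - 8t^2 + 21t - 18 = (t - 3)^2(t - 2).
Roots (with multiplicity): 2, 3, 3.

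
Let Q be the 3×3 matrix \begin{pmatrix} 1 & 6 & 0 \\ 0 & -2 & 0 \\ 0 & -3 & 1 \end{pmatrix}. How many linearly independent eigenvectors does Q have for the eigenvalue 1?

Q − 1I = [[0, 6, 0], [0, -3, 0], [0, -3, 0]].
This matrix has rank 1, so its null space has dimension 3 − 1 = 2.

2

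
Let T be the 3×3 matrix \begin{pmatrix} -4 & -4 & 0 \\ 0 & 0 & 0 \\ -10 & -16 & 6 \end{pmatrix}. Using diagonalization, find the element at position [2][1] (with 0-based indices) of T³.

Characteristic polynomial: λ^3 - 2λ^2 - 24λ = λ(λ - 6)(λ + 4), so the eigenvalues are -4, 0, 6.
λ=-4: eigenvector (1, 0, 1).
λ=0: eigenvector (-1, 1, 1).
λ=6: eigenvector (0, 0, 1).
P = [[1, -1, 0], [0, 1, 0], [1, 1, 1]], D = diag(-4, 0, 6), P⁻¹ = [[1, 1, 0], [0, 1, 0], [-1, -2, 1]].
T³ = P·diag(-64, 0, 216)·P⁻¹ = [[-64, -64, 0], [0, 0, 0], [-280, -496, 216]].
The requested entry is -496.

-496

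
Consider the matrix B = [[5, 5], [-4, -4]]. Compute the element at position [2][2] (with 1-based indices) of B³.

-4

Characteristic polynomial: μ^2 - μ = μ(μ - 1), so the eigenvalues are 0, 1.
μ=0: eigenvector (-1, 1).
μ=1: eigenvector (5, -4).
P = [[-1, 5], [1, -4]], D = diag(0, 1), P⁻¹ = [[4, 5], [1, 1]].
B³ = P·diag(0, 1)·P⁻¹ = [[5, 5], [-4, -4]].
The requested entry is -4.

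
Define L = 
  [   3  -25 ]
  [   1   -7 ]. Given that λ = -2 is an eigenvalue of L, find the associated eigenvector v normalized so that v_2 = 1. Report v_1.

L + 2I = [[5, -25], [1, -5]].
Solving (L + 2I)v = 0 gives the eigenspace spanned by (5, 1).
With v_2 = 1, v = (5, 1), so v_1 = 5.

5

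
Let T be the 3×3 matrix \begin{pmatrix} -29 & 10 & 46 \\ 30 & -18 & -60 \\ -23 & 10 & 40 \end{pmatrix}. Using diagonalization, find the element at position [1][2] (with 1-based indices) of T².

Characteristic polynomial: r^3 + 7r^2 - 36 = (r - 2)(r + 3)(r + 6), so the eigenvalues are -6, -3, 2.
r=-3: eigenvector (-1, 2, -1).
r=2: eigenvector (2, -3, 2).
r=-6: eigenvector (2, 0, 1).
P = [[-1, 2, 2], [2, -3, 0], [-1, 2, 1]], D = diag(-3, 2, -6), P⁻¹ = [[-3, 2, 6], [-2, 1, 4], [1, 0, -1]].
T² = P·diag(9, 4, 36)·P⁻¹ = [[83, -10, -94], [-30, 24, 60], [47, -10, -58]].
The requested entry is -10.

-10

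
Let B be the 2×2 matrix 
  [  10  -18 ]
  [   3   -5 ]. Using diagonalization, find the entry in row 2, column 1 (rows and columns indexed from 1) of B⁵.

1023

Characteristic polynomial: μ^2 - 5μ + 4 = (μ - 4)(μ - 1), so the eigenvalues are 1, 4.
μ=4: eigenvector (3, 1).
μ=1: eigenvector (2, 1).
P = [[3, 2], [1, 1]], D = diag(4, 1), P⁻¹ = [[1, -2], [-1, 3]].
B⁵ = P·diag(1024, 1)·P⁻¹ = [[3070, -6138], [1023, -2045]].
The requested entry is 1023.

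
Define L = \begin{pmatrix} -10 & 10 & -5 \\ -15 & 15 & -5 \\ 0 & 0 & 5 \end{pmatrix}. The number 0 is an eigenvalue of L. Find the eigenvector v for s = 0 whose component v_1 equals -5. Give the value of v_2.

-5

L = [[-10, 10, -5], [-15, 15, -5], [0, 0, 5]].
Solving (L)v = 0 gives the eigenspace spanned by (-5, -5, 0).
With v_1 = -5, v = (-5, -5, 0), so v_2 = -5.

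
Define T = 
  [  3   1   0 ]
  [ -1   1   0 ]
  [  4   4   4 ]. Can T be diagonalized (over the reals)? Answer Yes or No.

No

Characteristic polynomial: p(λ) = λ^3 - 8λ^2 + 20λ - 16 = (λ - 4)(λ - 2)^2.
λ = 2 has algebraic multiplicity 2; rank(T − 2I) = 2, so geometric multiplicity = 1.
Geometric multiplicity < algebraic multiplicity, so T is not diagonalizable.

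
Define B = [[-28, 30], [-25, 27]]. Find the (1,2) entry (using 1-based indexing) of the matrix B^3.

210

Characteristic polynomial: t^2 + t - 6 = (t - 2)(t + 3), so the eigenvalues are -3, 2.
t=-3: eigenvector (6, 5).
t=2: eigenvector (1, 1).
P = [[6, 1], [5, 1]], D = diag(-3, 2), P⁻¹ = [[1, -1], [-5, 6]].
B³ = P·diag(-27, 8)·P⁻¹ = [[-202, 210], [-175, 183]].
The requested entry is 210.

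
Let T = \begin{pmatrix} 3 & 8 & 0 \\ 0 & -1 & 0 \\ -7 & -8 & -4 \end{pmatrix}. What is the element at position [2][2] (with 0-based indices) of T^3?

Characteristic polynomial: r^3 + 2r^2 - 11r - 12 = (r - 3)(r + 1)(r + 4), so the eigenvalues are -4, -1, 3.
r=-4: eigenvector (0, 0, 1).
r=-1: eigenvector (-2, 1, 2).
r=3: eigenvector (1, 0, -1).
P = [[0, -2, 1], [0, 1, 0], [1, 2, -1]], D = diag(-4, -1, 3), P⁻¹ = [[1, 0, 1], [0, 1, 0], [1, 2, 0]].
T³ = P·diag(-64, -1, 27)·P⁻¹ = [[27, 56, 0], [0, -1, 0], [-91, -56, -64]].
The requested entry is -64.

-64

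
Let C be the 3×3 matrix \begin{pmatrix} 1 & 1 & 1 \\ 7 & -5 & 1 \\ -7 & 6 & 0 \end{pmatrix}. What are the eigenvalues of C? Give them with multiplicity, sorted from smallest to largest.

Characteristic polynomial: p(λ) = λ^3 + 4λ^2 - 11λ + 6 = (λ - 1)^2(λ + 6).
Roots (with multiplicity): -6, 1, 1.

-6, 1, 1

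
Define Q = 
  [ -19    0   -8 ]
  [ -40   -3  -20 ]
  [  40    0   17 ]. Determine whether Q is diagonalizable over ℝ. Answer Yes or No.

Characteristic polynomial: p(r) = r^3 + 5r^2 + 3r - 9 = (r - 1)(r + 3)^2.
r = -3 has algebraic multiplicity 2; rank(Q + 3I) = 1, so geometric multiplicity = 2.
Every eigenvalue has geometric = algebraic multiplicity, so Q is diagonalizable.

Yes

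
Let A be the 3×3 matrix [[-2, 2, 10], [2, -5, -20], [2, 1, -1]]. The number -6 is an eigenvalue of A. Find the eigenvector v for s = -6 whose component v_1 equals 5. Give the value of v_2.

A + 6I = [[4, 2, 10], [2, 1, -20], [2, 1, 5]].
Solving (A + 6I)v = 0 gives the eigenspace spanned by (5, -10, 0).
With v_1 = 5, v = (5, -10, 0), so v_2 = -10.

-10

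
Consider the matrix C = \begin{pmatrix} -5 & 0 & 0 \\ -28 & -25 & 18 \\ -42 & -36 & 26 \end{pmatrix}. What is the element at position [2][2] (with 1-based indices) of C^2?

Characteristic polynomial: t^3 + 4t^2 - 7t - 10 = (t - 2)(t + 1)(t + 5), so the eigenvalues are -5, -1, 2.
t=-1: eigenvector (0, -3, -4).
t=-5: eigenvector (1, 4, 6).
t=2: eigenvector (0, -2, -3).
P = [[0, 1, 0], [-3, 4, -2], [-4, 6, -3]], D = diag(-1, -5, 2), P⁻¹ = [[0, -3, 2], [1, 0, 0], [2, 4, -3]].
C² = P·diag(1, 25, 4)·P⁻¹ = [[25, 0, 0], [84, -23, 18], [126, -36, 28]].
The requested entry is -23.

-23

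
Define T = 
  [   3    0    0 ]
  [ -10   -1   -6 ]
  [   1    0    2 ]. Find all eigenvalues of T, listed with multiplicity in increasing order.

-1, 2, 3

Characteristic polynomial: p(μ) = μ^3 - 4μ^2 + μ + 6 = (μ - 3)(μ - 2)(μ + 1).
Roots (with multiplicity): -1, 2, 3.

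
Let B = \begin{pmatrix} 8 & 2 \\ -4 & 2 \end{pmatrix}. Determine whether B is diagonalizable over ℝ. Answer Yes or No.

Yes

Characteristic polynomial: p(t) = t^2 - 10t + 24 = (t - 6)(t - 4).
All 2 eigenvalues are distinct, so B is diagonalizable.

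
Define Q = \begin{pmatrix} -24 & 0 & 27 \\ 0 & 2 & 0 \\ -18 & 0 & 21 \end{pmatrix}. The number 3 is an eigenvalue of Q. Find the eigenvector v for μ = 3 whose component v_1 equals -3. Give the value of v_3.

Q − 3I = [[-27, 0, 27], [0, -1, 0], [-18, 0, 18]].
Solving (Q − 3I)v = 0 gives the eigenspace spanned by (-3, 0, -3).
With v_1 = -3, v = (-3, 0, -3), so v_3 = -3.

-3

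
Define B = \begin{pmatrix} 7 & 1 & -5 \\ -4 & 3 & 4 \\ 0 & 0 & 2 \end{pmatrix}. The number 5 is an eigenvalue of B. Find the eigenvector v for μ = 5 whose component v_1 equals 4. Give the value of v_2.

-8

B − 5I = [[2, 1, -5], [-4, -2, 4], [0, 0, -3]].
Solving (B − 5I)v = 0 gives the eigenspace spanned by (4, -8, 0).
With v_1 = 4, v = (4, -8, 0), so v_2 = -8.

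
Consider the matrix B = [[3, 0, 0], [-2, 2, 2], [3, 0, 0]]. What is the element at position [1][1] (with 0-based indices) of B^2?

Characteristic polynomial: r^3 - 5r^2 + 6r = r(r - 3)(r - 2), so the eigenvalues are 0, 2, 3.
r=2: eigenvector (0, 1, 0).
r=3: eigenvector (1, 0, 1).
r=0: eigenvector (0, -1, 1).
P = [[0, 1, 0], [1, 0, -1], [0, 1, 1]], D = diag(2, 3, 0), P⁻¹ = [[-1, 1, 1], [1, 0, 0], [-1, 0, 1]].
B² = P·diag(4, 9, 0)·P⁻¹ = [[9, 0, 0], [-4, 4, 4], [9, 0, 0]].
The requested entry is 4.

4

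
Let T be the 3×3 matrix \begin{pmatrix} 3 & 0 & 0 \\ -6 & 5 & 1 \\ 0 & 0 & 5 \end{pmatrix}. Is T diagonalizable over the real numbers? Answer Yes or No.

Characteristic polynomial: p(μ) = μ^3 - 13μ^2 + 55μ - 75 = (μ - 5)^2(μ - 3).
μ = 5 has algebraic multiplicity 2; rank(T − 5I) = 2, so geometric multiplicity = 1.
Geometric multiplicity < algebraic multiplicity, so T is not diagonalizable.

No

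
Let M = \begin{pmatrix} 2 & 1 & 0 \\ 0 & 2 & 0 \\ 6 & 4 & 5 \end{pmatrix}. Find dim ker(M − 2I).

M − 2I = [[0, 1, 0], [0, 0, 0], [6, 4, 3]].
This matrix has rank 2, so its null space has dimension 3 − 2 = 1.

1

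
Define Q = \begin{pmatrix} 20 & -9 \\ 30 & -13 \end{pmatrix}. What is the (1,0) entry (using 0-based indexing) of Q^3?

1170

Characteristic polynomial: t^2 - 7t + 10 = (t - 5)(t - 2), so the eigenvalues are 2, 5.
t=2: eigenvector (1, 2).
t=5: eigenvector (-3, -5).
P = [[1, -3], [2, -5]], D = diag(2, 5), P⁻¹ = [[-5, 3], [-2, 1]].
Q³ = P·diag(8, 125)·P⁻¹ = [[710, -351], [1170, -577]].
The requested entry is 1170.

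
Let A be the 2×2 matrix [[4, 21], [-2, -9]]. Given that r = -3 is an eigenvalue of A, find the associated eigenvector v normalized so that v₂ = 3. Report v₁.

-9

A + 3I = [[7, 21], [-2, -6]].
Solving (A + 3I)v = 0 gives the eigenspace spanned by (-9, 3).
With v₂ = 3, v = (-9, 3), so v₁ = -9.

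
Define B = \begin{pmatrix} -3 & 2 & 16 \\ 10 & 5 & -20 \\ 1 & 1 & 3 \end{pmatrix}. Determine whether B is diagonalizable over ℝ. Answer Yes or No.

Characteristic polynomial: p(t) = t^3 - 5t^2 - 25t + 125 = (t - 5)^2(t + 5).
t = 5 has algebraic multiplicity 2; rank(B − 5I) = 2, so geometric multiplicity = 1.
Geometric multiplicity < algebraic multiplicity, so B is not diagonalizable.

No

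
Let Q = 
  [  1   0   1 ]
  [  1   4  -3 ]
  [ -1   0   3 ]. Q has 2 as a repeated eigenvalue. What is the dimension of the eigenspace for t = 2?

1

Q − 2I = [[-1, 0, 1], [1, 2, -3], [-1, 0, 1]].
This matrix has rank 2, so its null space has dimension 3 − 2 = 1.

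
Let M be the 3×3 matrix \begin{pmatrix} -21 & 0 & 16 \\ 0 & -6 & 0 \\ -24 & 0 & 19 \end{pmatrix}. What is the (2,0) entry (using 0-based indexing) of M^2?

Characteristic polynomial: λ^3 + 8λ^2 - 3λ - 90 = (λ - 3)(λ + 5)(λ + 6), so the eigenvalues are -6, -5, 3.
λ=-5: eigenvector (1, 0, 1).
λ=-6: eigenvector (0, 1, 0).
λ=3: eigenvector (2, 0, 3).
P = [[1, 0, 2], [0, 1, 0], [1, 0, 3]], D = diag(-5, -6, 3), P⁻¹ = [[3, 0, -2], [0, 1, 0], [-1, 0, 1]].
M² = P·diag(25, 36, 9)·P⁻¹ = [[57, 0, -32], [0, 36, 0], [48, 0, -23]].
The requested entry is 48.

48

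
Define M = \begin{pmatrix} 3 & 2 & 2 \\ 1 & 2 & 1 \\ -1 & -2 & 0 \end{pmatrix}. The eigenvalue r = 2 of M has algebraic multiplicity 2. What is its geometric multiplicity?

M − 2I = [[1, 2, 2], [1, 0, 1], [-1, -2, -2]].
This matrix has rank 2, so its null space has dimension 3 − 2 = 1.

1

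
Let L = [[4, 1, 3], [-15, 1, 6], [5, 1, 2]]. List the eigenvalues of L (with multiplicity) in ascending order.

Characteristic polynomial: p(λ) = λ^3 - 7λ^2 + 8λ + 16 = (λ - 4)^2(λ + 1).
Roots (with multiplicity): -1, 4, 4.

-1, 4, 4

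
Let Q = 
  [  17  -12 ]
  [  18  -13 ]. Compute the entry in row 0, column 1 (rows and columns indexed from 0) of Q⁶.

-31248

Characteristic polynomial: μ^2 - 4μ - 5 = (μ - 5)(μ + 1), so the eigenvalues are -1, 5.
μ=5: eigenvector (1, 1).
μ=-1: eigenvector (2, 3).
P = [[1, 2], [1, 3]], D = diag(5, -1), P⁻¹ = [[3, -2], [-1, 1]].
Q⁶ = P·diag(15625, 1)·P⁻¹ = [[46873, -31248], [46872, -31247]].
The requested entry is -31248.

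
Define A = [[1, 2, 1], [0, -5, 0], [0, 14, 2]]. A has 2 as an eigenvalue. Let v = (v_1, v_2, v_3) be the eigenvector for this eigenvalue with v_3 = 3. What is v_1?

3

A − 2I = [[-1, 2, 1], [0, -7, 0], [0, 14, 0]].
Solving (A − 2I)v = 0 gives the eigenspace spanned by (3, 0, 3).
With v_3 = 3, v = (3, 0, 3), so v_1 = 3.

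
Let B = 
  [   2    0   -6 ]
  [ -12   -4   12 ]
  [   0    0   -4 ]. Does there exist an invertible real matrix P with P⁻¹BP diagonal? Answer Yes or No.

Characteristic polynomial: p(s) = s^3 + 6s^2 - 32 = (s - 2)(s + 4)^2.
s = -4 has algebraic multiplicity 2; rank(B + 4I) = 1, so geometric multiplicity = 2.
Every eigenvalue has geometric = algebraic multiplicity, so B is diagonalizable.

Yes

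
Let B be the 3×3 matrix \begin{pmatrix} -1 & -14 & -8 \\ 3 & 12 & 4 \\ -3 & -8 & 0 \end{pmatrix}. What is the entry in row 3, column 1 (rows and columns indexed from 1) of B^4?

Characteristic polynomial: r^3 - 11r^2 + 38r - 40 = (r - 5)(r - 4)(r - 2), so the eigenvalues are 2, 4, 5.
r=2: eigenvector (2, -1, 1).
r=5: eigenvector (-1, 1, -1).
r=4: eigenvector (-4, 2, -1).
P = [[2, -1, -4], [-1, 1, 2], [1, -1, -1]], D = diag(2, 5, 4), P⁻¹ = [[1, 3, 2], [1, 2, 0], [0, 1, 1]].
B⁴ = P·diag(16, 625, 256)·P⁻¹ = [[-593, -2178, -960], [609, 1714, 480], [-609, -1458, -224]].
The requested entry is -609.

-609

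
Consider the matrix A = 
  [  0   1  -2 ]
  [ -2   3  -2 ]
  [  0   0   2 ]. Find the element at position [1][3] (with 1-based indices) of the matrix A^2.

-6

Characteristic polynomial: λ^3 - 5λ^2 + 8λ - 4 = (λ - 2)^2(λ - 1), so the eigenvalues are 1, 2, 2.
λ=2: eigenvector (-1, -2, 0).
λ=2: eigenvector (-1, 0, 1).
λ=1: eigenvector (1, 1, 0).
P = [[-1, -1, 1], [-2, 0, 1], [0, 1, 0]], D = diag(2, 2, 1), P⁻¹ = [[1, -1, 1], [0, 0, 1], [2, -1, 2]].
A² = P·diag(4, 4, 1)·P⁻¹ = [[-2, 3, -6], [-6, 7, -6], [0, 0, 4]].
The requested entry is -6.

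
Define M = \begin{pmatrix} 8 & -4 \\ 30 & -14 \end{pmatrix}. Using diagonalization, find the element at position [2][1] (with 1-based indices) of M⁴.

-3600

Characteristic polynomial: r^2 + 6r + 8 = (r + 2)(r + 4), so the eigenvalues are -4, -2.
r=-2: eigenvector (-2, -5).
r=-4: eigenvector (1, 3).
P = [[-2, 1], [-5, 3]], D = diag(-2, -4), P⁻¹ = [[-3, 1], [-5, 2]].
M⁴ = P·diag(16, 256)·P⁻¹ = [[-1184, 480], [-3600, 1456]].
The requested entry is -3600.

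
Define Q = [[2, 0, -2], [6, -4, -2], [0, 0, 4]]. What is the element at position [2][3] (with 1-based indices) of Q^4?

Characteristic polynomial: s^3 - 2s^2 - 16s + 32 = (s - 4)(s - 2)(s + 4), so the eigenvalues are -4, 2, 4.
s=4: eigenvector (1, 1, -1).
s=2: eigenvector (1, 1, 0).
s=-4: eigenvector (0, 1, 0).
P = [[1, 1, 0], [1, 1, 1], [-1, 0, 0]], D = diag(4, 2, -4), P⁻¹ = [[0, 0, -1], [1, 0, 1], [-1, 1, 0]].
Q⁴ = P·diag(256, 16, 256)·P⁻¹ = [[16, 0, -240], [-240, 256, -240], [0, 0, 256]].
The requested entry is -240.

-240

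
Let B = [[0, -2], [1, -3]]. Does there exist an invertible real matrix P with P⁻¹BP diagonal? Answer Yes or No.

Yes

Characteristic polynomial: p(λ) = λ^2 + 3λ + 2 = (λ + 1)(λ + 2).
All 2 eigenvalues are distinct, so B is diagonalizable.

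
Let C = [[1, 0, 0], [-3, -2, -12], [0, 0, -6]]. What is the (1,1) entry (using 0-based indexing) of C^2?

Characteristic polynomial: s^3 + 7s^2 + 4s - 12 = (s - 1)(s + 2)(s + 6), so the eigenvalues are -6, -2, 1.
s=1: eigenvector (1, -1, 0).
s=-2: eigenvector (0, 1, 0).
s=-6: eigenvector (0, 3, 1).
P = [[1, 0, 0], [-1, 1, 3], [0, 0, 1]], D = diag(1, -2, -6), P⁻¹ = [[1, 0, 0], [1, 1, -3], [0, 0, 1]].
C² = P·diag(1, 4, 36)·P⁻¹ = [[1, 0, 0], [3, 4, 96], [0, 0, 36]].
The requested entry is 4.

4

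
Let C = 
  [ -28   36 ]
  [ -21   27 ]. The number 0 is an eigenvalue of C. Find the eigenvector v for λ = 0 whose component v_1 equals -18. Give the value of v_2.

-14

C = [[-28, 36], [-21, 27]].
Solving (C)v = 0 gives the eigenspace spanned by (-18, -14).
With v_1 = -18, v = (-18, -14), so v_2 = -14.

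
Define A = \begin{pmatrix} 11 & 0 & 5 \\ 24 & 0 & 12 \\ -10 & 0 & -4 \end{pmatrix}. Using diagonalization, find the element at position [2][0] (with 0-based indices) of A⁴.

-2590

Characteristic polynomial: r^3 - 7r^2 + 6r = r(r - 6)(r - 1), so the eigenvalues are 0, 1, 6.
r=0: eigenvector (0, 1, 0).
r=6: eigenvector (1, 2, -1).
r=1: eigenvector (-1, 0, 2).
P = [[0, 1, -1], [1, 2, 0], [0, -1, 2]], D = diag(0, 6, 1), P⁻¹ = [[-4, 1, -2], [2, 0, 1], [1, 0, 1]].
A⁴ = P·diag(0, 1296, 1)·P⁻¹ = [[2591, 0, 1295], [5184, 0, 2592], [-2590, 0, -1294]].
The requested entry is -2590.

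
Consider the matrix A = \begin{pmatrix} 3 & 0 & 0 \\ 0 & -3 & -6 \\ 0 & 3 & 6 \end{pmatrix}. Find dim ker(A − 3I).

2

A − 3I = [[0, 0, 0], [0, -6, -6], [0, 3, 3]].
This matrix has rank 1, so its null space has dimension 3 − 1 = 2.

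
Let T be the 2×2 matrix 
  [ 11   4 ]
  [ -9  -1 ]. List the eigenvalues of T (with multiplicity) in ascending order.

5, 5

Characteristic polynomial: p(s) = s^2 - 10s + 25 = (s - 5)^2.
Roots (with multiplicity): 5, 5.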